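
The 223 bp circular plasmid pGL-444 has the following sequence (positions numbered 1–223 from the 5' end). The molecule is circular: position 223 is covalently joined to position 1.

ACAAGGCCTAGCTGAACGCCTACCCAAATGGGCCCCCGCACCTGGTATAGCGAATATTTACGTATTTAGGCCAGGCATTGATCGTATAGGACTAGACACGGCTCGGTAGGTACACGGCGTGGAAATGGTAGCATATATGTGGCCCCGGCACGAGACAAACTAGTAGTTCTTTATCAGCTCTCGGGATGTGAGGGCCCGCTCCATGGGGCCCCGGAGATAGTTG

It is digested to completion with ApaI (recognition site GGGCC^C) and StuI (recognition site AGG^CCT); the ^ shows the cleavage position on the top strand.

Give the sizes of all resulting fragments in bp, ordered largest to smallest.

162, 28, 19, 14 bp

ApaI sites (GGGCCC) start at positions 30, 192, 206.
ApaI cuts after base 5 of each site (before the last base), so after positions 34, 196, 210.
The StuI site (AGGCCT) starts at position 4.
StuI cuts after base 3 of each site, so after position 6.
Combined cut positions: 6, 34, 196, 210.
Circular molecule, 4 cuts → 4 fragments:
  7–34 → 28 bp
  35–196 → 162 bp
  197–210 → 14 bp
  211–223 then 1–6 → 13 + 6 = 19 bp
Sorted largest to smallest: 162, 28, 19, 14 bp.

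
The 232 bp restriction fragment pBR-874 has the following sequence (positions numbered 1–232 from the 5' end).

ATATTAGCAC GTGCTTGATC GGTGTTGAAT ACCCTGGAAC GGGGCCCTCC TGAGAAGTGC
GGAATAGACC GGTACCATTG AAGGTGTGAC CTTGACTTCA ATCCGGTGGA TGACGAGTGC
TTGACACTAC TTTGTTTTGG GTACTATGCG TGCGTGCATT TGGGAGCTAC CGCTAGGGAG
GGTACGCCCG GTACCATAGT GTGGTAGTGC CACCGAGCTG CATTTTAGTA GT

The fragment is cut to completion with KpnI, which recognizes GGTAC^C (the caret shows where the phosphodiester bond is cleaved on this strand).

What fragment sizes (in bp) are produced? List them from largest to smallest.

KpnI sites (GGTACC) start at positions 71, 190.
KpnI cuts after base 5 of each site (before the last base), so after positions 75, 194.
Linear molecule, 2 cuts → 3 fragments:
  1–75 → 75 bp
  76–194 → 119 bp
  195–232 → 38 bp
Sorted largest to smallest: 119, 75, 38 bp.

119, 75, 38 bp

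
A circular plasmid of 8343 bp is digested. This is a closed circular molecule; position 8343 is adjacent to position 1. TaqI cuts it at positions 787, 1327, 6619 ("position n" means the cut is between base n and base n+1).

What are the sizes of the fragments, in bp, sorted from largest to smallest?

5292, 2511, 540 bp

Circular molecule, 3 cuts → 3 fragments:
  1327 − 787 = 540 bp
  6619 − 1327 = 5292 bp
  wrap: 8343 − 6619 + 787 = 2511 bp
Sorted largest to smallest: 5292, 2511, 540 bp.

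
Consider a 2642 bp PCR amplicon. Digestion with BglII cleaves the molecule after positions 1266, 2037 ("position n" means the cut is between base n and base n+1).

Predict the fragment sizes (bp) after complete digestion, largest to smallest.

1266, 771, 605 bp

Linear molecule, 2 cuts → 3 fragments:
  1266 − 0 = 1266 bp
  2037 − 1266 = 771 bp
  2642 − 2037 = 605 bp
Sorted largest to smallest: 1266, 771, 605 bp.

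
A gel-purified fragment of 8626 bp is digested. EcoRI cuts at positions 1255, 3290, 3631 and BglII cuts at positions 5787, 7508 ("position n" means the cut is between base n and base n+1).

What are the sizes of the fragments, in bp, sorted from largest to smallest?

Combined cut positions (sorted): 1255, 3290, 3631, 5787, 7508.
Linear molecule, 5 cuts → 6 fragments:
  1255 − 0 = 1255 bp
  3290 − 1255 = 2035 bp
  3631 − 3290 = 341 bp
  5787 − 3631 = 2156 bp
  7508 − 5787 = 1721 bp
  8626 − 7508 = 1118 bp
Sorted largest to smallest: 2156, 2035, 1721, 1255, 1118, 341 bp.

2156, 2035, 1721, 1255, 1118, 341 bp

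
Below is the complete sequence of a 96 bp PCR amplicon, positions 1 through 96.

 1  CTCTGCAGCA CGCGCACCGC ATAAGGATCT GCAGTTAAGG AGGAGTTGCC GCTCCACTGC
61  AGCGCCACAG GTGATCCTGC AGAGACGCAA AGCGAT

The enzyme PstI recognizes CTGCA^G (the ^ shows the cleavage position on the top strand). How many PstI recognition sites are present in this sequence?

4

CTGCAG occurs starting at positions 3, 29, 57, 77.
PstI cuts at 4 sites.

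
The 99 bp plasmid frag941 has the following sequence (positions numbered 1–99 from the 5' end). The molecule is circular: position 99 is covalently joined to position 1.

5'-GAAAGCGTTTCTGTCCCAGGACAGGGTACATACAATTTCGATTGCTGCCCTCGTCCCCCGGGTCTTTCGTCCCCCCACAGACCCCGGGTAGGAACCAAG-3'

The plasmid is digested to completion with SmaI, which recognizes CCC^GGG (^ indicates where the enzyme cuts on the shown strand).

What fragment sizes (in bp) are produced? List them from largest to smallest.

SmaI sites (CCCGGG) start at positions 57, 83.
SmaI cuts after base 3 of each site, so after positions 59, 85.
Circular molecule, 2 cuts → 2 fragments:
  60–85 → 26 bp
  86–99 then 1–59 → 14 + 59 = 73 bp
Sorted largest to smallest: 73, 26 bp.

73, 26 bp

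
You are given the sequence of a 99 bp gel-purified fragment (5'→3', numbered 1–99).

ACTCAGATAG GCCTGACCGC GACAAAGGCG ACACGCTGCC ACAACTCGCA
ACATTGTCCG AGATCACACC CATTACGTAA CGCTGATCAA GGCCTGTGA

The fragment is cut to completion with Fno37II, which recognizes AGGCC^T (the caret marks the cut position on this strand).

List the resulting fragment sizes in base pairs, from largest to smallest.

Fno37II sites (AGGCCT) start at positions 9, 90.
Fno37II cuts after base 5 of each site (before the last base), so after positions 13, 94.
Linear molecule, 2 cuts → 3 fragments:
  1–13 → 13 bp
  14–94 → 81 bp
  95–99 → 5 bp
Sorted largest to smallest: 81, 13, 5 bp.

81, 13, 5 bp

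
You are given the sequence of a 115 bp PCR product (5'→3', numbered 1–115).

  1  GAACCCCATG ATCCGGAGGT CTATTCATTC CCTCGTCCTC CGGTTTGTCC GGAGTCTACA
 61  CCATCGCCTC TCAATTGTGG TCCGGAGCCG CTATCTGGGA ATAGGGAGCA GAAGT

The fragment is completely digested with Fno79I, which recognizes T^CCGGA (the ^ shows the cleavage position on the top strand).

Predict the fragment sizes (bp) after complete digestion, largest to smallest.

36, 34, 33, 12 bp

Fno79I sites (TCCGGA) start at positions 12, 48, 81.
Fno79I cuts after the first base of each site, so after positions 12, 48, 81.
Linear molecule, 3 cuts → 4 fragments:
  1–12 → 12 bp
  13–48 → 36 bp
  49–81 → 33 bp
  82–115 → 34 bp
Sorted largest to smallest: 36, 34, 33, 12 bp.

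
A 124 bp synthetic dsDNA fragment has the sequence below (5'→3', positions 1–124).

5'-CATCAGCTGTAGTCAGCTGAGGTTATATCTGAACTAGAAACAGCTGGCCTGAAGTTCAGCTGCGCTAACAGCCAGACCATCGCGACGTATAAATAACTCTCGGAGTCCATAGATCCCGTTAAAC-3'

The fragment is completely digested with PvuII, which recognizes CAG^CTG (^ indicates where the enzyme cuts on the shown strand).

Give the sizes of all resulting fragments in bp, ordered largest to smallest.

PvuII sites (CAGCTG) start at positions 4, 14, 41, 57.
PvuII cuts after base 3 of each site, so after positions 6, 16, 43, 59.
Linear molecule, 4 cuts → 5 fragments:
  1–6 → 6 bp
  7–16 → 10 bp
  17–43 → 27 bp
  44–59 → 16 bp
  60–124 → 65 bp
Sorted largest to smallest: 65, 27, 16, 10, 6 bp.

65, 27, 16, 10, 6 bp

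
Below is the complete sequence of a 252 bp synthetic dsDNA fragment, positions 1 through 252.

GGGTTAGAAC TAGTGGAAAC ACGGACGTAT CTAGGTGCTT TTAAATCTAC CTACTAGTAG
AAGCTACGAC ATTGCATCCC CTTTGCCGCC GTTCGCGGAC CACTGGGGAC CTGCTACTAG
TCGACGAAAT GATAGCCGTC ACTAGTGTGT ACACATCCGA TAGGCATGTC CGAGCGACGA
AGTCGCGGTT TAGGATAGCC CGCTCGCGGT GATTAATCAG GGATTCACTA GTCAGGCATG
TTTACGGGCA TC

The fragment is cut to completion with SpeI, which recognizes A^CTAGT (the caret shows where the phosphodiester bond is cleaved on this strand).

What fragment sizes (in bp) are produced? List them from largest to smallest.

86, 63, 44, 25, 25, 9 bp

SpeI sites (ACTAGT) start at positions 9, 53, 116, 141, 227.
SpeI cuts after the first base of each site, so after positions 9, 53, 116, 141, 227.
Linear molecule, 5 cuts → 6 fragments:
  1–9 → 9 bp
  10–53 → 44 bp
  54–116 → 63 bp
  117–141 → 25 bp
  142–227 → 86 bp
  228–252 → 25 bp
Sorted largest to smallest: 86, 63, 44, 25, 25, 9 bp.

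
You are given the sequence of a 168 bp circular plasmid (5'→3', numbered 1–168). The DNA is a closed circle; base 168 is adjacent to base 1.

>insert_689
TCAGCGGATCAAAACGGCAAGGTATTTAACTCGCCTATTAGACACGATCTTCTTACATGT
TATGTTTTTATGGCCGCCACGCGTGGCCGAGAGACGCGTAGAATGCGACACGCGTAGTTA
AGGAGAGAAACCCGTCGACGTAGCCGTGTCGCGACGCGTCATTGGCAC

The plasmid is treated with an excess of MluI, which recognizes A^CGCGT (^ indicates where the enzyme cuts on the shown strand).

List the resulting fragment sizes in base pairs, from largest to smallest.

MluI sites (ACGCGT) start at positions 79, 94, 110, 154.
MluI cuts after the first base of each site, so after positions 79, 94, 110, 154.
Circular molecule, 4 cuts → 4 fragments:
  80–94 → 15 bp
  95–110 → 16 bp
  111–154 → 44 bp
  155–168 then 1–79 → 14 + 79 = 93 bp
Sorted largest to smallest: 93, 44, 16, 15 bp.

93, 44, 16, 15 bp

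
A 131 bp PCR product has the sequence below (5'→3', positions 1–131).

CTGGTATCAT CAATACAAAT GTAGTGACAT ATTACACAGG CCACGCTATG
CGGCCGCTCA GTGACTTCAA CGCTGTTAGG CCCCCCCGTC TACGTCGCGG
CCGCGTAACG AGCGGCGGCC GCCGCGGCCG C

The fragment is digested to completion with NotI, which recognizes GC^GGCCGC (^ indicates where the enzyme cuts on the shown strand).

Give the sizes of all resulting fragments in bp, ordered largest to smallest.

51, 47, 18, 9, 6 bp

NotI sites (GCGGCCGC) start at positions 50, 97, 115, 124.
NotI cuts after base 2 of each site, so after positions 51, 98, 116, 125.
Linear molecule, 4 cuts → 5 fragments:
  1–51 → 51 bp
  52–98 → 47 bp
  99–116 → 18 bp
  117–125 → 9 bp
  126–131 → 6 bp
Sorted largest to smallest: 51, 47, 18, 9, 6 bp.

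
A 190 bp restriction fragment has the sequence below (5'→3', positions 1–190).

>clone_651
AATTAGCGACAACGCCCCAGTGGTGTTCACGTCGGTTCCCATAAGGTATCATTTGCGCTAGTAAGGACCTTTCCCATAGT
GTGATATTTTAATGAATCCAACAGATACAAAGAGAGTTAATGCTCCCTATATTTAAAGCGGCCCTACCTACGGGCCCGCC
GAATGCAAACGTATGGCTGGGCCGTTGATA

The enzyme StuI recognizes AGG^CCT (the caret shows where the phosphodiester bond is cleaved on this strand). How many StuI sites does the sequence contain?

0

No occurrence of AGGCCT is present in the sequence.
StuI does not cut: 0 sites.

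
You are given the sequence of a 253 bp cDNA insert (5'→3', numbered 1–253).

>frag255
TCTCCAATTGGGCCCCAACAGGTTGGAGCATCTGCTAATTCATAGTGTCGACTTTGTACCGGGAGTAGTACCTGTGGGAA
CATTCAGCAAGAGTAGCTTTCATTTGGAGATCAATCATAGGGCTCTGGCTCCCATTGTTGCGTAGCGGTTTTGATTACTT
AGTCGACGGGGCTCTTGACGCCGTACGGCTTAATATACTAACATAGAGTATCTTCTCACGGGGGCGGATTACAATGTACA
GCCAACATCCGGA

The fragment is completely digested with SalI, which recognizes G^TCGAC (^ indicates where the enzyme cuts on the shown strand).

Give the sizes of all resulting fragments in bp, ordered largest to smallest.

115, 91, 47 bp

SalI sites (GTCGAC) start at positions 47, 162.
SalI cuts after the first base of each site, so after positions 47, 162.
Linear molecule, 2 cuts → 3 fragments:
  1–47 → 47 bp
  48–162 → 115 bp
  163–253 → 91 bp
Sorted largest to smallest: 115, 91, 47 bp.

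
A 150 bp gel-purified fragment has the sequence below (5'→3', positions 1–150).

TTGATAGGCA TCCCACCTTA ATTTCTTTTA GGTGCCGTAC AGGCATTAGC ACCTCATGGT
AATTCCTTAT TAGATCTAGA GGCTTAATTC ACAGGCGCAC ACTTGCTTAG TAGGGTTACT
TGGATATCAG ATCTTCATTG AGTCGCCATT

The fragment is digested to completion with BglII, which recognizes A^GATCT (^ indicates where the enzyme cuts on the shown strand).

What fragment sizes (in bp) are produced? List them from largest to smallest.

72, 57, 21 bp

BglII sites (AGATCT) start at positions 72, 129.
BglII cuts after the first base of each site, so after positions 72, 129.
Linear molecule, 2 cuts → 3 fragments:
  1–72 → 72 bp
  73–129 → 57 bp
  130–150 → 21 bp
Sorted largest to smallest: 72, 57, 21 bp.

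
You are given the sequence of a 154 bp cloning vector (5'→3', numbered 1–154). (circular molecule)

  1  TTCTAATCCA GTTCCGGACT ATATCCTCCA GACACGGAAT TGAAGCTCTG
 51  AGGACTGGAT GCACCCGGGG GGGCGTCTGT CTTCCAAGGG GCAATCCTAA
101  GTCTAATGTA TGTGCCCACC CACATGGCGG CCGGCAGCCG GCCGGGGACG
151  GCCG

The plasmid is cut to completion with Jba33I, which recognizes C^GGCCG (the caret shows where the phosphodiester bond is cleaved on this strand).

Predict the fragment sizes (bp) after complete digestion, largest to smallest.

133, 11, 10 bp

Jba33I sites (CGGCCG) start at positions 128, 139, 149.
Jba33I cuts after the first base of each site, so after positions 128, 139, 149.
Circular molecule, 3 cuts → 3 fragments:
  129–139 → 11 bp
  140–149 → 10 bp
  150–154 then 1–128 → 5 + 128 = 133 bp
Sorted largest to smallest: 133, 11, 10 bp.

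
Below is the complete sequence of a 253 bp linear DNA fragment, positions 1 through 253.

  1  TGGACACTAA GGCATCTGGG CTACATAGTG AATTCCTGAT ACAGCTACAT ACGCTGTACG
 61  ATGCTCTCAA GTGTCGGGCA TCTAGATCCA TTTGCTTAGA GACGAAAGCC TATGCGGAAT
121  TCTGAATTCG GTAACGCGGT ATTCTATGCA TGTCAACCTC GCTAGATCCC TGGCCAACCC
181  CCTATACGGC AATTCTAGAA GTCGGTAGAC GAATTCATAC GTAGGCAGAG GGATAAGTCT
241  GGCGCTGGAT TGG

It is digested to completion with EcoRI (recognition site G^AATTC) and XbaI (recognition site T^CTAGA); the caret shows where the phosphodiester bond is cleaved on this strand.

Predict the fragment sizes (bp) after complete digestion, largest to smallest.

EcoRI sites (GAATTC) start at positions 30, 117, 124, 211.
EcoRI cuts after the first base of each site, so after positions 30, 117, 124, 211.
XbaI sites (TCTAGA) start at positions 81, 194.
XbaI cuts after the first base of each site, so after positions 81, 194.
Combined cut positions: 30, 81, 117, 124, 194, 211.
Linear molecule, 6 cuts → 7 fragments:
  1–30 → 30 bp
  31–81 → 51 bp
  82–117 → 36 bp
  118–124 → 7 bp
  125–194 → 70 bp
  195–211 → 17 bp
  212–253 → 42 bp
Sorted largest to smallest: 70, 51, 42, 36, 30, 17, 7 bp.

70, 51, 42, 36, 30, 17, 7 bp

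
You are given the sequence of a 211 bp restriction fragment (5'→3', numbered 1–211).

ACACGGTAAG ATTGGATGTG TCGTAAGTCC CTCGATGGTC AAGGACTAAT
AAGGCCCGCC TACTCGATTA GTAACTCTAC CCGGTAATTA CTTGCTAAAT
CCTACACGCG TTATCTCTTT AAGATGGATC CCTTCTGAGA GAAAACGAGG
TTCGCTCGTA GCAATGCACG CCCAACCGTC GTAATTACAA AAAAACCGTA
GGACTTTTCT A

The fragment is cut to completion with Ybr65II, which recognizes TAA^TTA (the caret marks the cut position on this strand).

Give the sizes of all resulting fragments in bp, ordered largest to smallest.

97, 87, 27 bp

Ybr65II sites (TAATTA) start at positions 85, 182.
Ybr65II cuts after base 3 of each site, so after positions 87, 184.
Linear molecule, 2 cuts → 3 fragments:
  1–87 → 87 bp
  88–184 → 97 bp
  185–211 → 27 bp
Sorted largest to smallest: 97, 87, 27 bp.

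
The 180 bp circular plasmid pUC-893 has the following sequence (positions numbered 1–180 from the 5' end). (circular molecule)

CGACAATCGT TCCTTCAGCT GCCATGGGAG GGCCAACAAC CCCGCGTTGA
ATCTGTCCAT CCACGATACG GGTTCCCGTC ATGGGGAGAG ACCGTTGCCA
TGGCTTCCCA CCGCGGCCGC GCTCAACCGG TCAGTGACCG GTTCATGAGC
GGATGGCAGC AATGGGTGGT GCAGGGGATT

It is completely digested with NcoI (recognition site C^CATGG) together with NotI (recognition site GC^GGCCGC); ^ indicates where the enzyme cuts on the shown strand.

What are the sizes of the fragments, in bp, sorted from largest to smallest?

88, 76, 16 bp

NcoI sites (CCATGG) start at positions 22, 98.
NcoI cuts after the first base of each site, so after positions 22, 98.
The NotI site (GCGGCCGC) starts at position 113.
NotI cuts after base 2 of each site, so after position 114.
Combined cut positions: 22, 98, 114.
Circular molecule, 3 cuts → 3 fragments:
  23–98 → 76 bp
  99–114 → 16 bp
  115–180 then 1–22 → 66 + 22 = 88 bp
Sorted largest to smallest: 88, 76, 16 bp.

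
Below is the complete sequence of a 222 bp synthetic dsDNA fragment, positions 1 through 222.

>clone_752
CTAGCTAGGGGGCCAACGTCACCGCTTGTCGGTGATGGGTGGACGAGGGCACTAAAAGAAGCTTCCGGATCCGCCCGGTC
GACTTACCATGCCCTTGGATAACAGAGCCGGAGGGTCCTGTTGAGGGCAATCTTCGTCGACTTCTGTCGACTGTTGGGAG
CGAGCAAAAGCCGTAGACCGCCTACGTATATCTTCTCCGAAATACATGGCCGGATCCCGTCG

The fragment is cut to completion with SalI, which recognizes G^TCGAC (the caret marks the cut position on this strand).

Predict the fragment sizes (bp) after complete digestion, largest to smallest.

78, 76, 58, 10 bp

SalI sites (GTCGAC) start at positions 78, 136, 146.
SalI cuts after the first base of each site, so after positions 78, 136, 146.
Linear molecule, 3 cuts → 4 fragments:
  1–78 → 78 bp
  79–136 → 58 bp
  137–146 → 10 bp
  147–222 → 76 bp
Sorted largest to smallest: 78, 76, 58, 10 bp.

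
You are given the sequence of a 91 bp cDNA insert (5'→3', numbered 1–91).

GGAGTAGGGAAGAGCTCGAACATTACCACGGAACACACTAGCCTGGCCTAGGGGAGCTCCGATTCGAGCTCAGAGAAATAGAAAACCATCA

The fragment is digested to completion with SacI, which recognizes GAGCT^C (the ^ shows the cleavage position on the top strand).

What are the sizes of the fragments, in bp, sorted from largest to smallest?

SacI sites (GAGCTC) start at positions 12, 54, 66.
SacI cuts after base 5 of each site (before the last base), so after positions 16, 58, 70.
Linear molecule, 3 cuts → 4 fragments:
  1–16 → 16 bp
  17–58 → 42 bp
  59–70 → 12 bp
  71–91 → 21 bp
Sorted largest to smallest: 42, 21, 16, 12 bp.

42, 21, 16, 12 bp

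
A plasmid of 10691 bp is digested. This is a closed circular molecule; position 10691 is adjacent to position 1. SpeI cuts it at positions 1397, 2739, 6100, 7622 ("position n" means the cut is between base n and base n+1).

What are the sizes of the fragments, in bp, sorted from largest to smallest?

4466, 3361, 1522, 1342 bp

Circular molecule, 4 cuts → 4 fragments:
  2739 − 1397 = 1342 bp
  6100 − 2739 = 3361 bp
  7622 − 6100 = 1522 bp
  wrap: 10691 − 7622 + 1397 = 4466 bp
Sorted largest to smallest: 4466, 3361, 1522, 1342 bp.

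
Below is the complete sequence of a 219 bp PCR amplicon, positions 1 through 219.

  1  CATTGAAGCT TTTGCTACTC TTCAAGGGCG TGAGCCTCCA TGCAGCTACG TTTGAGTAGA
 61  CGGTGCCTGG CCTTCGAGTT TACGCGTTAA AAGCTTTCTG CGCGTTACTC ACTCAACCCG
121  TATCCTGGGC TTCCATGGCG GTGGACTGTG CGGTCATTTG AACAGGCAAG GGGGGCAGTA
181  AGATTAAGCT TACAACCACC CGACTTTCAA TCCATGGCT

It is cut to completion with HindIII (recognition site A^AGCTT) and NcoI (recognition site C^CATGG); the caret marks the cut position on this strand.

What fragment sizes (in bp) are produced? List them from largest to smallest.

HindIII sites (AAGCTT) start at positions 6, 91, 186.
HindIII cuts after the first base of each site, so after positions 6, 91, 186.
NcoI sites (CCATGG) start at positions 133, 212.
NcoI cuts after the first base of each site, so after positions 133, 212.
Combined cut positions: 6, 91, 133, 186, 212.
Linear molecule, 5 cuts → 6 fragments:
  1–6 → 6 bp
  7–91 → 85 bp
  92–133 → 42 bp
  134–186 → 53 bp
  187–212 → 26 bp
  213–219 → 7 bp
Sorted largest to smallest: 85, 53, 42, 26, 7, 6 bp.

85, 53, 42, 26, 7, 6 bp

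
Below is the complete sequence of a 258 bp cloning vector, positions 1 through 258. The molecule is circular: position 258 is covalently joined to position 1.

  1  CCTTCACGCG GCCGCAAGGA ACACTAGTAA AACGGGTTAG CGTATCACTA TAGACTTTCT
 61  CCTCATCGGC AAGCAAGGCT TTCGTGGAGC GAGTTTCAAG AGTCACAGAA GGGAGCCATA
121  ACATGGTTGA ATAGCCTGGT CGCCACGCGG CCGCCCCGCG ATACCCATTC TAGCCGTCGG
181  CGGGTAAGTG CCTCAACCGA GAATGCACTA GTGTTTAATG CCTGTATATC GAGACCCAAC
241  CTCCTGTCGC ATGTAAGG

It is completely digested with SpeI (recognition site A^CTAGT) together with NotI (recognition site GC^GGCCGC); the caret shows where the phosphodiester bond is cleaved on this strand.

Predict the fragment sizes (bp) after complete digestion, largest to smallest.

125, 60, 59, 14 bp

SpeI sites (ACTAGT) start at positions 23, 207.
SpeI cuts after the first base of each site, so after positions 23, 207.
NotI sites (GCGGCCGC) start at positions 8, 147.
NotI cuts after base 2 of each site, so after positions 9, 148.
Combined cut positions: 9, 23, 148, 207.
Circular molecule, 4 cuts → 4 fragments:
  10–23 → 14 bp
  24–148 → 125 bp
  149–207 → 59 bp
  208–258 then 1–9 → 51 + 9 = 60 bp
Sorted largest to smallest: 125, 60, 59, 14 bp.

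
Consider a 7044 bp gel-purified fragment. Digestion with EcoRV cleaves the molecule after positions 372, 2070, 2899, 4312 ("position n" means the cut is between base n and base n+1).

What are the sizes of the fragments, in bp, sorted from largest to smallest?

Linear molecule, 4 cuts → 5 fragments:
  372 − 0 = 372 bp
  2070 − 372 = 1698 bp
  2899 − 2070 = 829 bp
  4312 − 2899 = 1413 bp
  7044 − 4312 = 2732 bp
Sorted largest to smallest: 2732, 1698, 1413, 829, 372 bp.

2732, 1698, 1413, 829, 372 bp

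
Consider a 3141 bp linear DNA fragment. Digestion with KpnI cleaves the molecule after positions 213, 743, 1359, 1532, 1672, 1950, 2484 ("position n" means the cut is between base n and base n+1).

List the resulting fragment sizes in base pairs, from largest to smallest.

Linear molecule, 7 cuts → 8 fragments:
  213 − 0 = 213 bp
  743 − 213 = 530 bp
  1359 − 743 = 616 bp
  1532 − 1359 = 173 bp
  1672 − 1532 = 140 bp
  1950 − 1672 = 278 bp
  2484 − 1950 = 534 bp
  3141 − 2484 = 657 bp
Sorted largest to smallest: 657, 616, 534, 530, 278, 213, 173, 140 bp.

657, 616, 534, 530, 278, 213, 173, 140 bp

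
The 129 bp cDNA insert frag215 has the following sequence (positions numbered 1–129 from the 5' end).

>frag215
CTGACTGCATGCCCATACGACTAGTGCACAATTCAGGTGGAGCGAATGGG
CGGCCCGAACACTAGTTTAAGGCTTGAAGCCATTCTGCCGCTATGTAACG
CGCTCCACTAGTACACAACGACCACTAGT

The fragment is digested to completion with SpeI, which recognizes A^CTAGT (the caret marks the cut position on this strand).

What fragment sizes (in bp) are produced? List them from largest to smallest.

46, 41, 20, 17, 5 bp

SpeI sites (ACTAGT) start at positions 20, 61, 107, 124.
SpeI cuts after the first base of each site, so after positions 20, 61, 107, 124.
Linear molecule, 4 cuts → 5 fragments:
  1–20 → 20 bp
  21–61 → 41 bp
  62–107 → 46 bp
  108–124 → 17 bp
  125–129 → 5 bp
Sorted largest to smallest: 46, 41, 20, 17, 5 bp.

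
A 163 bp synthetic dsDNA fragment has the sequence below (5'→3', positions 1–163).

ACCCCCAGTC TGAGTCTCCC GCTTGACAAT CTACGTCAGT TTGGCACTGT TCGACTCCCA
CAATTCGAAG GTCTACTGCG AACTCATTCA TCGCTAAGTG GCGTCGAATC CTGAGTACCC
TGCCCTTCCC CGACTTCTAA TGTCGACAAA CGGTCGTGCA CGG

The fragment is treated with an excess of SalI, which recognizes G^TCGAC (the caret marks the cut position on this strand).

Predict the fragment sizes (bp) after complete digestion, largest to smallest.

142, 21 bp

The SalI site (GTCGAC) starts at position 142.
SalI cuts after the first base of each site, so after position 142.
Linear molecule, 1 cut → 2 fragments:
  1–142 → 142 bp
  143–163 → 21 bp
Sorted largest to smallest: 142, 21 bp.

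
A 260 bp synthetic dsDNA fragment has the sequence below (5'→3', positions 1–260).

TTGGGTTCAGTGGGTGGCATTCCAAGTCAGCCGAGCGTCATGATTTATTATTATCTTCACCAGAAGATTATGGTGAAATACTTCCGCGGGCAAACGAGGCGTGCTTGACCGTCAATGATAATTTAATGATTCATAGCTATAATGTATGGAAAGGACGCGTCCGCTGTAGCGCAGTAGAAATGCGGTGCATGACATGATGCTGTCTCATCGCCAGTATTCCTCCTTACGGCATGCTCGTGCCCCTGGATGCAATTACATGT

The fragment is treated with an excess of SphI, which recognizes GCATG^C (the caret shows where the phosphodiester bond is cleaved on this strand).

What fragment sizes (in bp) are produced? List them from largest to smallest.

The SphI site (GCATGC) starts at position 229.
SphI cuts after base 5 of each site (before the last base), so after position 233.
Linear molecule, 1 cut → 2 fragments:
  1–233 → 233 bp
  234–260 → 27 bp
Sorted largest to smallest: 233, 27 bp.

233, 27 bp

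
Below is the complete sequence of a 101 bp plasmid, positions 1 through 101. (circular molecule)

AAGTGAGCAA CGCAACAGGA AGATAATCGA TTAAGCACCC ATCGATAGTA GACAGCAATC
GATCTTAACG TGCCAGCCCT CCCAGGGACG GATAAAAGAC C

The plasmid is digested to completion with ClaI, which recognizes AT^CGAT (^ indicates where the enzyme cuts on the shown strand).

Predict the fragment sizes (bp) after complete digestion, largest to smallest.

69, 17, 15 bp

ClaI sites (ATCGAT) start at positions 26, 41, 58.
ClaI cuts after base 2 of each site, so after positions 27, 42, 59.
Circular molecule, 3 cuts → 3 fragments:
  28–42 → 15 bp
  43–59 → 17 bp
  60–101 then 1–27 → 42 + 27 = 69 bp
Sorted largest to smallest: 69, 17, 15 bp.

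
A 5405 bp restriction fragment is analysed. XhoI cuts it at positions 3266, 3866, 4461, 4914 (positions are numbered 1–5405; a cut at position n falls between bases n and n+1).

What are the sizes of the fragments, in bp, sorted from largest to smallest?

Linear molecule, 4 cuts → 5 fragments:
  3266 − 0 = 3266 bp
  3866 − 3266 = 600 bp
  4461 − 3866 = 595 bp
  4914 − 4461 = 453 bp
  5405 − 4914 = 491 bp
Sorted largest to smallest: 3266, 600, 595, 491, 453 bp.

3266, 600, 595, 491, 453 bp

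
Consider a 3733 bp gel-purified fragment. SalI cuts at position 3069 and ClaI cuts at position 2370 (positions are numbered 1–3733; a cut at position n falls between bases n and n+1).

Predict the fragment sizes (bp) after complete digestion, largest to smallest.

2370, 699, 664 bp

Combined cut positions (sorted): 2370, 3069.
Linear molecule, 2 cuts → 3 fragments:
  2370 − 0 = 2370 bp
  3069 − 2370 = 699 bp
  3733 − 3069 = 664 bp
Sorted largest to smallest: 2370, 699, 664 bp.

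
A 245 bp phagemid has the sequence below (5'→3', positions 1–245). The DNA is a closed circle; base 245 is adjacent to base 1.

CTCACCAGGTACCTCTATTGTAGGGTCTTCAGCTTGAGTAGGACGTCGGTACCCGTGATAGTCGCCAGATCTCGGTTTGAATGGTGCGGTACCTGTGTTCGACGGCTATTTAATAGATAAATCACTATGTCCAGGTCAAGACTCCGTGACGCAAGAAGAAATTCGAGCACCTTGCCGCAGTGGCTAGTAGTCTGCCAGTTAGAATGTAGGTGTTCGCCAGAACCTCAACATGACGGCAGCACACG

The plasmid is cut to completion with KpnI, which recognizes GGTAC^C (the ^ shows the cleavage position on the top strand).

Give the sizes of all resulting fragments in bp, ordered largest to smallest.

KpnI sites (GGTACC) start at positions 8, 48, 88.
KpnI cuts after base 5 of each site (before the last base), so after positions 12, 52, 92.
Circular molecule, 3 cuts → 3 fragments:
  13–52 → 40 bp
  53–92 → 40 bp
  93–245 then 1–12 → 153 + 12 = 165 bp
Sorted largest to smallest: 165, 40, 40 bp.

165, 40, 40 bp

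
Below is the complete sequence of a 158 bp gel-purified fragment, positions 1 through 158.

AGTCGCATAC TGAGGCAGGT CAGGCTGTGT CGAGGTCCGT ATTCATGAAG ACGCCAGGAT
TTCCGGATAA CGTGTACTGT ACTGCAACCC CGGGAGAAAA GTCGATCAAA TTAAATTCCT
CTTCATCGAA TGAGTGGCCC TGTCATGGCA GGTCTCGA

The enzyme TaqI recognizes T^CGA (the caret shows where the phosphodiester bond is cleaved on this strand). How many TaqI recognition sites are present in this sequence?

TCGA occurs starting at positions 30, 102, 126, 155.
TaqI cuts at 4 sites.

4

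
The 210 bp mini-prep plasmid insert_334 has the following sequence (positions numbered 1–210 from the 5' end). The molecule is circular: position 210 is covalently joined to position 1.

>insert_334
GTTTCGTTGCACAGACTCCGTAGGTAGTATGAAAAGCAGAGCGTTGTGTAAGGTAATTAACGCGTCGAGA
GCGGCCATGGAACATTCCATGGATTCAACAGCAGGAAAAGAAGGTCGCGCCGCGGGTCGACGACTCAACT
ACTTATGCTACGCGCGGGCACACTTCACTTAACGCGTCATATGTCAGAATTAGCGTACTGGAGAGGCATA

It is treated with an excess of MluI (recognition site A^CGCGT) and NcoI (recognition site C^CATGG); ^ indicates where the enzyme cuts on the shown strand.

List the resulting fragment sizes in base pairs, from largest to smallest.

MluI sites (ACGCGT) start at positions 60, 172.
MluI cuts after the first base of each site, so after positions 60, 172.
NcoI sites (CCATGG) start at positions 75, 87.
NcoI cuts after the first base of each site, so after positions 75, 87.
Combined cut positions: 60, 75, 87, 172.
Circular molecule, 4 cuts → 4 fragments:
  61–75 → 15 bp
  76–87 → 12 bp
  88–172 → 85 bp
  173–210 then 1–60 → 38 + 60 = 98 bp
Sorted largest to smallest: 98, 85, 15, 12 bp.

98, 85, 15, 12 bp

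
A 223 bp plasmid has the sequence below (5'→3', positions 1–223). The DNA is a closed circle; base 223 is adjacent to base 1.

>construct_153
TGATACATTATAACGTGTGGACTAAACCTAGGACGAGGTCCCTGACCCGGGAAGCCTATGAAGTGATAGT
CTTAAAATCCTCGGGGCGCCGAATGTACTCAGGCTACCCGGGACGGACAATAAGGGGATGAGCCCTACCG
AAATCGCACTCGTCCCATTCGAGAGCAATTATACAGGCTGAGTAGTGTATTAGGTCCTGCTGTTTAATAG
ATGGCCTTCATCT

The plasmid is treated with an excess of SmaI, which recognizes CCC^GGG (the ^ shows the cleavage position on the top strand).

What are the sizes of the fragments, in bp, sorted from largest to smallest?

162, 61 bp

SmaI sites (CCCGGG) start at positions 46, 107.
SmaI cuts after base 3 of each site, so after positions 48, 109.
Circular molecule, 2 cuts → 2 fragments:
  49–109 → 61 bp
  110–223 then 1–48 → 114 + 48 = 162 bp
Sorted largest to smallest: 162, 61 bp.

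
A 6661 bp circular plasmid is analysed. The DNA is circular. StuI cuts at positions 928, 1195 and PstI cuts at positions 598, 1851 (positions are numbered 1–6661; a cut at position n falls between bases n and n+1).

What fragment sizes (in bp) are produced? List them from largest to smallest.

Combined cut positions (sorted): 598, 928, 1195, 1851.
Circular molecule, 4 cuts → 4 fragments:
  928 − 598 = 330 bp
  1195 − 928 = 267 bp
  1851 − 1195 = 656 bp
  wrap: 6661 − 1851 + 598 = 5408 bp
Sorted largest to smallest: 5408, 656, 330, 267 bp.

5408, 656, 330, 267 bp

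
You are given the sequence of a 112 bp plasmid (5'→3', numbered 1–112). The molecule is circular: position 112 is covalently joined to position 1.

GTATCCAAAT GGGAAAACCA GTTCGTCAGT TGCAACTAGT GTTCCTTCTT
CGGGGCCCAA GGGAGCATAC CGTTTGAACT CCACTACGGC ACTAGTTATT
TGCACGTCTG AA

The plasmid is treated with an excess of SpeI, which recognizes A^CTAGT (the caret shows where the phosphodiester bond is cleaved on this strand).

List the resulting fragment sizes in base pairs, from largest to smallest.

56, 56 bp

SpeI sites (ACTAGT) start at positions 35, 91.
SpeI cuts after the first base of each site, so after positions 35, 91.
Circular molecule, 2 cuts → 2 fragments:
  36–91 → 56 bp
  92–112 then 1–35 → 21 + 35 = 56 bp
Sorted largest to smallest: 56, 56 bp.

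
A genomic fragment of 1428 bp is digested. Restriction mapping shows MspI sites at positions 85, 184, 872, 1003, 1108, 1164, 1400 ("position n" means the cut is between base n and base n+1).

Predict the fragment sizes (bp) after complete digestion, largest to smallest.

688, 236, 131, 105, 99, 85, 56, 28 bp

Linear molecule, 7 cuts → 8 fragments:
  85 − 0 = 85 bp
  184 − 85 = 99 bp
  872 − 184 = 688 bp
  1003 − 872 = 131 bp
  1108 − 1003 = 105 bp
  1164 − 1108 = 56 bp
  1400 − 1164 = 236 bp
  1428 − 1400 = 28 bp
Sorted largest to smallest: 688, 236, 131, 105, 99, 85, 56, 28 bp.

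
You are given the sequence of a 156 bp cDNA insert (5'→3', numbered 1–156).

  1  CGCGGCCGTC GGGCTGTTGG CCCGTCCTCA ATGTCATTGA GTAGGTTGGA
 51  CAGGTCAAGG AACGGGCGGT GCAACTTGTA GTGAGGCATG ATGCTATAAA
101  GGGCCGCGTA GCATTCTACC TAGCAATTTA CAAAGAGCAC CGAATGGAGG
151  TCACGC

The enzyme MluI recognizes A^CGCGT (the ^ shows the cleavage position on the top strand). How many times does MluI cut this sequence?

0

No occurrence of ACGCGT is present in the sequence.
MluI does not cut: 0 sites.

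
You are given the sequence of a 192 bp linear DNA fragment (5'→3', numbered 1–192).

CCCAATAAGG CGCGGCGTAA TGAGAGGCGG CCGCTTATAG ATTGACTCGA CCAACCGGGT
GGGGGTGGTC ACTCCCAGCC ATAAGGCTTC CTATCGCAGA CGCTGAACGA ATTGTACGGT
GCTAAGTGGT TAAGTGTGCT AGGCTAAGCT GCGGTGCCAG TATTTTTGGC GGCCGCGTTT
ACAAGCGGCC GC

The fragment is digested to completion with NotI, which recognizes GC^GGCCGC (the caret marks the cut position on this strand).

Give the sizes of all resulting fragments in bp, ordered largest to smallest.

NotI sites (GCGGCCGC) start at positions 27, 169, 185.
NotI cuts after base 2 of each site, so after positions 28, 170, 186.
Linear molecule, 3 cuts → 4 fragments:
  1–28 → 28 bp
  29–170 → 142 bp
  171–186 → 16 bp
  187–192 → 6 bp
Sorted largest to smallest: 142, 28, 16, 6 bp.

142, 28, 16, 6 bp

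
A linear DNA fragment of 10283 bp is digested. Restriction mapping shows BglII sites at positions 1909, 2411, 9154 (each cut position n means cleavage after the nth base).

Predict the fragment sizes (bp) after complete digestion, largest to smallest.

6743, 1909, 1129, 502 bp

Linear molecule, 3 cuts → 4 fragments:
  1909 − 0 = 1909 bp
  2411 − 1909 = 502 bp
  9154 − 2411 = 6743 bp
  10283 − 9154 = 1129 bp
Sorted largest to smallest: 6743, 1909, 1129, 502 bp.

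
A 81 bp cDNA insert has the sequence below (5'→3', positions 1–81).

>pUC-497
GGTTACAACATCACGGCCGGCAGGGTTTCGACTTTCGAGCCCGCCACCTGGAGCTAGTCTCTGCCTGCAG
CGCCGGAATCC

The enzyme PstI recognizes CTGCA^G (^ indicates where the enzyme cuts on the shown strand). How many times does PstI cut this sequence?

1

CTGCAG occurs starting at position 65.
PstI cuts at 1 site.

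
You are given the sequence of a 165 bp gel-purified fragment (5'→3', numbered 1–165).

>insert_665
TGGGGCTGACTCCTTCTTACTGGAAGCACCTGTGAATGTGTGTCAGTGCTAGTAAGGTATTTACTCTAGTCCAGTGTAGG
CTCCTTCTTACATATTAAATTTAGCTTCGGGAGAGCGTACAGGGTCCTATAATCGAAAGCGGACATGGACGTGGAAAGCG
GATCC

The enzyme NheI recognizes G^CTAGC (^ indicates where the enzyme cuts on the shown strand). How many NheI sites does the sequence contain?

0

No occurrence of GCTAGC is present in the sequence.
NheI does not cut: 0 sites.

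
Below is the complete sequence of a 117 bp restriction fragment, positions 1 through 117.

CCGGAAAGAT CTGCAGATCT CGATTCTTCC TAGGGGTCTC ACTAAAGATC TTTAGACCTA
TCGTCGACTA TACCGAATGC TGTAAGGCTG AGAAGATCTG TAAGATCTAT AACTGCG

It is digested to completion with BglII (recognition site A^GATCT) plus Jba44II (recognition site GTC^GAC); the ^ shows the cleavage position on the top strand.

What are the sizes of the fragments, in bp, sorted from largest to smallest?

BglII sites (AGATCT) start at positions 7, 15, 46, 94, 103.
BglII cuts after the first base of each site, so after positions 7, 15, 46, 94, 103.
The Jba44II site (GTCGAC) starts at position 63.
Jba44II cuts after base 3 of each site, so after position 65.
Combined cut positions: 7, 15, 46, 65, 94, 103.
Linear molecule, 6 cuts → 7 fragments:
  1–7 → 7 bp
  8–15 → 8 bp
  16–46 → 31 bp
  47–65 → 19 bp
  66–94 → 29 bp
  95–103 → 9 bp
  104–117 → 14 bp
Sorted largest to smallest: 31, 29, 19, 14, 9, 8, 7 bp.

31, 29, 19, 14, 9, 8, 7 bp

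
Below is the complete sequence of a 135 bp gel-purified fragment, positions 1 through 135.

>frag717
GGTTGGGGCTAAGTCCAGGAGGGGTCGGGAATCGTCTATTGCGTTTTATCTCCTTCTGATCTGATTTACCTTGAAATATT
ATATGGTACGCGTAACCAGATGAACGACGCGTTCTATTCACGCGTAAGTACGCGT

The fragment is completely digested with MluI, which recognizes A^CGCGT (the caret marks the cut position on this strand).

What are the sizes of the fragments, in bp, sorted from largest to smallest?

MluI sites (ACGCGT) start at positions 88, 107, 120, 130.
MluI cuts after the first base of each site, so after positions 88, 107, 120, 130.
Linear molecule, 4 cuts → 5 fragments:
  1–88 → 88 bp
  89–107 → 19 bp
  108–120 → 13 bp
  121–130 → 10 bp
  131–135 → 5 bp
Sorted largest to smallest: 88, 19, 13, 10, 5 bp.

88, 19, 13, 10, 5 bp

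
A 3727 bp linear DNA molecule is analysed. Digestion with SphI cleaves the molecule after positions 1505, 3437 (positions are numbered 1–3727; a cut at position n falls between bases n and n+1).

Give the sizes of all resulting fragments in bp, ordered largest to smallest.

1932, 1505, 290 bp

Linear molecule, 2 cuts → 3 fragments:
  1505 − 0 = 1505 bp
  3437 − 1505 = 1932 bp
  3727 − 3437 = 290 bp
Sorted largest to smallest: 1932, 1505, 290 bp.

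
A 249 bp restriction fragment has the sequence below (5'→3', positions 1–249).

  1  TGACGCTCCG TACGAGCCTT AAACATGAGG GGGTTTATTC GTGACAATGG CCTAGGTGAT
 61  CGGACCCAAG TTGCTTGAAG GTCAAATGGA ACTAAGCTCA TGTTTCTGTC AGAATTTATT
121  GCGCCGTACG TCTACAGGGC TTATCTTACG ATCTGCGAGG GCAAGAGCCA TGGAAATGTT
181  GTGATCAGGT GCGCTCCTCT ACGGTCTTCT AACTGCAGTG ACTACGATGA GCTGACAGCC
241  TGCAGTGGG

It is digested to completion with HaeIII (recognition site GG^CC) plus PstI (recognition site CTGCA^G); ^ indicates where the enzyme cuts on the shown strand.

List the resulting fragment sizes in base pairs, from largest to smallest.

167, 50, 27, 5 bp

The HaeIII site (GGCC) starts at position 49.
HaeIII cuts after base 2 of each site, so after position 50.
PstI sites (CTGCAG) start at positions 213, 240.
PstI cuts after base 5 of each site (before the last base), so after positions 217, 244.
Combined cut positions: 50, 217, 244.
Linear molecule, 3 cuts → 4 fragments:
  1–50 → 50 bp
  51–217 → 167 bp
  218–244 → 27 bp
  245–249 → 5 bp
Sorted largest to smallest: 167, 50, 27, 5 bp.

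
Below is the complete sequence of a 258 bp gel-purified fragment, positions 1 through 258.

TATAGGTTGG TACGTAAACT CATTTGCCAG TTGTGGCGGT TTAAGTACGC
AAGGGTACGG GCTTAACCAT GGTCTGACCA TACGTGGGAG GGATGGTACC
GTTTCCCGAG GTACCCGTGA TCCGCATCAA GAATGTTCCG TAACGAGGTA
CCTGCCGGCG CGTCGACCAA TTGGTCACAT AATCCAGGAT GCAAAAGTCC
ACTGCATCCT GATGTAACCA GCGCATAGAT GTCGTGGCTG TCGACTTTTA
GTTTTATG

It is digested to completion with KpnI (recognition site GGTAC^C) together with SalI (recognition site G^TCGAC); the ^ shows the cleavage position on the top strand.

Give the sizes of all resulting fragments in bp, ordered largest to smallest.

99, 78, 37, 18, 15, 11 bp

KpnI sites (GGTACC) start at positions 95, 110, 147.
KpnI cuts after base 5 of each site (before the last base), so after positions 99, 114, 151.
SalI sites (GTCGAC) start at positions 162, 240.
SalI cuts after the first base of each site, so after positions 162, 240.
Combined cut positions: 99, 114, 151, 162, 240.
Linear molecule, 5 cuts → 6 fragments:
  1–99 → 99 bp
  100–114 → 15 bp
  115–151 → 37 bp
  152–162 → 11 bp
  163–240 → 78 bp
  241–258 → 18 bp
Sorted largest to smallest: 99, 78, 37, 18, 15, 11 bp.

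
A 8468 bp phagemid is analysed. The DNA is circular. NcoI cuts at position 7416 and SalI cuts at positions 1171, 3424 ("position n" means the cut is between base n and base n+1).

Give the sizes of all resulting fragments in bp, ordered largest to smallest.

3992, 2253, 2223 bp

Combined cut positions (sorted): 1171, 3424, 7416.
Circular molecule, 3 cuts → 3 fragments:
  3424 − 1171 = 2253 bp
  7416 − 3424 = 3992 bp
  wrap: 8468 − 7416 + 1171 = 2223 bp
Sorted largest to smallest: 3992, 2253, 2223 bp.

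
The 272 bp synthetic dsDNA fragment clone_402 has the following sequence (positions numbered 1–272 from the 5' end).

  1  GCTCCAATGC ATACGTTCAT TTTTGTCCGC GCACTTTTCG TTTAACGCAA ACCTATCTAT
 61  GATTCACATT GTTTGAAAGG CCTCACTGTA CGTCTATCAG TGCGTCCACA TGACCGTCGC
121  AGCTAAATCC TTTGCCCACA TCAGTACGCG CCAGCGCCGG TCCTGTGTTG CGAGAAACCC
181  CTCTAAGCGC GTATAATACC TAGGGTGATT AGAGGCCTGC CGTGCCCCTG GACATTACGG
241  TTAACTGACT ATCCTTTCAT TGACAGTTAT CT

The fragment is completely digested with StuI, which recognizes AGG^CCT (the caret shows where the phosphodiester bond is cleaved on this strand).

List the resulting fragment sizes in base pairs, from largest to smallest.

135, 80, 57 bp

StuI sites (AGGCCT) start at positions 78, 213.
StuI cuts after base 3 of each site, so after positions 80, 215.
Linear molecule, 2 cuts → 3 fragments:
  1–80 → 80 bp
  81–215 → 135 bp
  216–272 → 57 bp
Sorted largest to smallest: 135, 80, 57 bp.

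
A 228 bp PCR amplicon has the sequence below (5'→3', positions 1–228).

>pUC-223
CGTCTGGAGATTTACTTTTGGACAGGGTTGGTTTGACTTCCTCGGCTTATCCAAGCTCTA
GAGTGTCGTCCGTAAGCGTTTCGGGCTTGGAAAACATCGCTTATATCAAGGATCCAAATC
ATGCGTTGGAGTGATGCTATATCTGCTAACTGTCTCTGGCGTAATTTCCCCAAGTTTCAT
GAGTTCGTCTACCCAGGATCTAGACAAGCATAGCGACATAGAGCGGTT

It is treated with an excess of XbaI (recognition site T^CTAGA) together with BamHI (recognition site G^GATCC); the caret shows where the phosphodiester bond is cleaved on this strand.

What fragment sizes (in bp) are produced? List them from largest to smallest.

XbaI sites (TCTAGA) start at positions 57, 199.
XbaI cuts after the first base of each site, so after positions 57, 199.
The BamHI site (GGATCC) starts at position 110.
BamHI cuts after the first base of each site, so after position 110.
Combined cut positions: 57, 110, 199.
Linear molecule, 3 cuts → 4 fragments:
  1–57 → 57 bp
  58–110 → 53 bp
  111–199 → 89 bp
  200–228 → 29 bp
Sorted largest to smallest: 89, 57, 53, 29 bp.

89, 57, 53, 29 bp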